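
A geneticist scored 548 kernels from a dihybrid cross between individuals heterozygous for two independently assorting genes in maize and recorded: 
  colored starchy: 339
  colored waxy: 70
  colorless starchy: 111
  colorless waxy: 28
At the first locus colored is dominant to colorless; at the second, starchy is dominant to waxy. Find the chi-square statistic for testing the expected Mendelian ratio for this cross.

15.309

A dihybrid F₂ with independent assortment and complete dominance at both loci gives a 9:3:3:1 phenotypic ratio.
Total ratio parts = 16. Expected numbers out of 548:
  colored starchy: 548 × 9/16 = 308.25
  colored waxy: 548 × 3/16 = 102.75
  colorless starchy: 548 × 3/16 = 102.75
  colorless waxy: 548 × 1/16 = 34.25
χ² = Σ (O − E)² / E
  colored starchy: (339 − 308.25)² / 308.25 = 3.0675
  colored waxy: (70 − 102.75)² / 102.75 = 10.4386
  colorless starchy: (111 − 102.75)² / 102.75 = 0.6624
  colorless waxy: (28 − 34.25)² / 34.25 = 1.1405
χ² = 3.0675 + 10.4386 + 0.6624 + 1.1405 = 15.309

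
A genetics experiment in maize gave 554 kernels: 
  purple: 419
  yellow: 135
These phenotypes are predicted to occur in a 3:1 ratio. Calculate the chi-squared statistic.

The 3:1 ratio has 4 parts, so with N = 554 the expected counts are:
  purple: 554 × 3/4 = 415.5
  yellow: 554 × 1/4 = 138.5
χ² = Σ (O − E)² / E
  purple: (419 − 415.5)² / 415.5 = 0.0295
  yellow: (135 − 138.5)² / 138.5 = 0.0884
χ² = 0.0295 + 0.0884 = 0.1179 ≈ 0.118

0.118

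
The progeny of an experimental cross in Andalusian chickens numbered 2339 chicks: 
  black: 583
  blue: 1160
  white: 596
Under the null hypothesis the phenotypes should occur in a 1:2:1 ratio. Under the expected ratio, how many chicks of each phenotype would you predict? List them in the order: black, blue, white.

584.75, 1169.5, 584.75

The 1:2:1 ratio has 4 parts, so with N = 2339 the expected counts are:
  black: 2339 × 1/4 = 584.75
  blue: 2339 × 2/4 = 1169.5
  white: 2339 × 1/4 = 584.75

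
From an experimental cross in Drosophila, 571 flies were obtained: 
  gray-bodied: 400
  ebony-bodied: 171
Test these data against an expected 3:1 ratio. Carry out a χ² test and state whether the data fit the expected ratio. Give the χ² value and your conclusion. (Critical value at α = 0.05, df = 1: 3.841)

7.454; not consistent

Total ratio parts = 4. Expected numbers out of 571:
  gray-bodied: 571 × 3/4 = 428.25
  ebony-bodied: 571 × 1/4 = 142.75
χ² = Σ (O − E)² / E
  gray-bodied: (400 − 428.25)² / 428.25 = 1.8635
  ebony-bodied: (171 − 142.75)² / 142.75 = 5.5906
χ² = 1.8635 + 5.5906 = 7.4541 ≈ 7.454
Degrees of freedom = 2 − 1 = 1; critical value at α = 0.05 is 3.841.
Since 7.454 > 3.841, we reject the null hypothesis — the data do not fit the 3:1 ratio.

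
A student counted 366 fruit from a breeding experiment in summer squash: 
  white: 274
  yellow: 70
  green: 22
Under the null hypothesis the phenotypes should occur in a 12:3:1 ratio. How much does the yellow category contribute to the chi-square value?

Under the 12:3:1 hypothesis (Σ ratio = 16, N = 366):
  white: 366 × 12/16 = 274.5
  yellow: 366 × 3/16 = 68.625
  green: 366 × 1/16 = 22.875
Contribution of yellow: (70 − 68.625)² / 68.625 = 0.0276

0.028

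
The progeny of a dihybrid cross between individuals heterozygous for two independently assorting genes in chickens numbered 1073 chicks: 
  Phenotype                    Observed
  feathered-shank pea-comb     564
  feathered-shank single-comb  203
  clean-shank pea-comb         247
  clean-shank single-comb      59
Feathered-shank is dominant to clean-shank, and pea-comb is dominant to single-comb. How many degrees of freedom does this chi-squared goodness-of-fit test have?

3

A dihybrid F₂ with independent assortment and complete dominance at both loci gives a 9:3:3:1 phenotypic ratio.
A goodness-of-fit test with 4 phenotype classes has df = 4 − 1 = 3.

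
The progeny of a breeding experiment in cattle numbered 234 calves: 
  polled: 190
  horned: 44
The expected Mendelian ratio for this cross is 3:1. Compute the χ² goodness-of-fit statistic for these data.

Total ratio parts = 4. Expected numbers out of 234:
  polled: 234 × 3/4 = 175.5
  horned: 234 × 1/4 = 58.5
χ² = Σ (O − E)² / E
  polled: (190 − 175.5)² / 175.5 = 1.1980
  horned: (44 − 58.5)² / 58.5 = 3.5940
χ² = 1.1980 + 3.5940 = 4.792

4.792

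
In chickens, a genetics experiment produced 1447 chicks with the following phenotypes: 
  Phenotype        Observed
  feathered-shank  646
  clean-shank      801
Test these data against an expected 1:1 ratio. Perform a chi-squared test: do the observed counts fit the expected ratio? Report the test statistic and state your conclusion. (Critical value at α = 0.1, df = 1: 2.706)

16.603; not consistent

Expected counts for N = 1447 under a 1:1 ratio (total parts = 2):
  feathered-shank: 1447 × 1/2 = 723.5
  clean-shank: 1447 × 1/2 = 723.5
χ² = Σ (O − E)² / E
  feathered-shank: (646 − 723.5)² / 723.5 = 8.3017
  clean-shank: (801 − 723.5)² / 723.5 = 8.3017
χ² = 8.3017 + 8.3017 = 16.6034 ≈ 16.603
Degrees of freedom = 2 − 1 = 1; critical value at α = 0.1 is 2.706.
Since 16.603 > 2.706, we reject the null hypothesis — the data do not fit the 1:1 ratio.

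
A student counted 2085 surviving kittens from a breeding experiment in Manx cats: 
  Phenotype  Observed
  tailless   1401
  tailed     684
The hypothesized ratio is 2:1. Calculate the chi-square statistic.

Total ratio parts = 3. Expected numbers out of 2085:
  tailless: 2085 × 2/3 = 1390
  tailed: 2085 × 1/3 = 695
χ² = Σ (O − E)² / E
  tailless: (1401 − 1390)² / 1390 = 0.0871
  tailed: (684 − 695)² / 695 = 0.1741
χ² = 0.0871 + 0.1741 = 0.2612 ≈ 0.261

0.261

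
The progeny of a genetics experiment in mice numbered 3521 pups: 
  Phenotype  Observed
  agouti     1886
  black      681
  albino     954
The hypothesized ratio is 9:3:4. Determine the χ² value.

Total ratio parts = 16. Expected numbers out of 3521:
  agouti: 3521 × 9/16 = 1980.5625
  black: 3521 × 3/16 = 660.1875
  albino: 3521 × 4/16 = 880.25
χ² = Σ (O − E)² / E
  agouti: (1886 − 1980.5625)² / 1980.5625 = 4.5149
  black: (681 − 660.1875)² / 660.1875 = 0.6561
  albino: (954 − 880.25)² / 880.25 = 6.1790
χ² = 4.5149 + 0.6561 + 6.1790 = 11.350

11.350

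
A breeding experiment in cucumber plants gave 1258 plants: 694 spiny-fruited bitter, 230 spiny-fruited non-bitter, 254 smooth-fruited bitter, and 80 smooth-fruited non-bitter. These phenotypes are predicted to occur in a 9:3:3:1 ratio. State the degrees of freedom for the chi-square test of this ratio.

A goodness-of-fit test with 4 phenotype classes has df = 4 − 1 = 3.

3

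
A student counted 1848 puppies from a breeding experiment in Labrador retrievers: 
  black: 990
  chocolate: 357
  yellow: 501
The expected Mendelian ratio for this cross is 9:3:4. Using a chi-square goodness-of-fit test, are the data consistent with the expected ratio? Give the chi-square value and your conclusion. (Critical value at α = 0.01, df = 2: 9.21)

Expected counts for N = 1848 under a 9:3:4 ratio (total parts = 16):
  black: 1848 × 9/16 = 1039.5
  chocolate: 1848 × 3/16 = 346.5
  yellow: 1848 × 4/16 = 462
χ² = Σ (O − E)² / E
  black: (990 − 1039.5)² / 1039.5 = 2.3571
  chocolate: (357 − 346.5)² / 346.5 = 0.3182
  yellow: (501 − 462)² / 462 = 3.2922
χ² = 2.3571 + 0.3182 + 3.2922 = 5.9675 ≈ 5.968
Degrees of freedom = 3 − 1 = 2; critical value at α = 0.01 is 9.21.
Since 5.968 < 9.21, we fail to reject the null hypothesis — the data are consistent with the 9:3:4 ratio.

5.968; consistent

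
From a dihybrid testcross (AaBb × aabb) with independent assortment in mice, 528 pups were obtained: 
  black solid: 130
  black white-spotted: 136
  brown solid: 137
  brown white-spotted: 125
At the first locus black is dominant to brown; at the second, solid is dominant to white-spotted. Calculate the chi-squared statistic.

A dihybrid testcross with independent assortment gives a 1:1:1:1 ratio.
Total ratio parts = 4. Expected numbers out of 528:
  black solid: 528 × 1/4 = 132
  black white-spotted: 528 × 1/4 = 132
  brown solid: 528 × 1/4 = 132
  brown white-spotted: 528 × 1/4 = 132
χ² = Σ (O − E)² / E
  black solid: (130 − 132)² / 132 = 0.0303
  black white-spotted: (136 − 132)² / 132 = 0.1212
  brown solid: (137 − 132)² / 132 = 0.1894
  brown white-spotted: (125 − 132)² / 132 = 0.3712
χ² = 0.0303 + 0.1212 + 0.1894 + 0.3712 = 0.7121 ≈ 0.712

0.712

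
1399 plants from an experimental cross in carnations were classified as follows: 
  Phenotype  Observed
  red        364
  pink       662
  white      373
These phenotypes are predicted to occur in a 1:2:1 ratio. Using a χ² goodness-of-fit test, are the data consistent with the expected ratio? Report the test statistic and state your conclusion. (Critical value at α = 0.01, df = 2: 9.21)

4.137; consistent

Total ratio parts = 4. Expected numbers out of 1399:
  red: 1399 × 1/4 = 349.75
  pink: 1399 × 2/4 = 699.5
  white: 1399 × 1/4 = 349.75
χ² = Σ (O − E)² / E
  red: (364 − 349.75)² / 349.75 = 0.5806
  pink: (662 − 699.5)² / 699.5 = 2.0104
  white: (373 − 349.75)² / 349.75 = 1.5456
χ² = 0.5806 + 2.0104 + 1.5456 = 4.1366 ≈ 4.137
Degrees of freedom = 3 − 1 = 2; critical value at α = 0.01 is 9.21.
Since 4.137 < 9.21, we fail to reject the null hypothesis — the data are consistent with the 1:2:1 ratio.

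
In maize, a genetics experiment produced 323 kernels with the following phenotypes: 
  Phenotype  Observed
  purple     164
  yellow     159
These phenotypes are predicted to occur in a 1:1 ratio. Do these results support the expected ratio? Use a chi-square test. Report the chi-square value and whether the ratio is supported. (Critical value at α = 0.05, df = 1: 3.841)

0.077; consistent

Total ratio parts = 2. Expected numbers out of 323:
  purple: 323 × 1/2 = 161.5
  yellow: 323 × 1/2 = 161.5
χ² = Σ (O − E)² / E
  purple: (164 − 161.5)² / 161.5 = 0.0387
  yellow: (159 − 161.5)² / 161.5 = 0.0387
χ² = 0.0387 + 0.0387 = 0.0774 ≈ 0.077
Degrees of freedom = 2 − 1 = 1; critical value at α = 0.05 is 3.841.
Since 0.077 < 3.841, we fail to reject the null hypothesis — the data are consistent with the 1:1 ratio.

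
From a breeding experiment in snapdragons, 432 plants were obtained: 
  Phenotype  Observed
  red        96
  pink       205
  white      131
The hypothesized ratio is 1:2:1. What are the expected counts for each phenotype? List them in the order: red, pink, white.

Expected counts for N = 432 under a 1:2:1 ratio (total parts = 4):
  red: 432 × 1/4 = 108
  pink: 432 × 2/4 = 216
  white: 432 × 1/4 = 108

108, 216, 108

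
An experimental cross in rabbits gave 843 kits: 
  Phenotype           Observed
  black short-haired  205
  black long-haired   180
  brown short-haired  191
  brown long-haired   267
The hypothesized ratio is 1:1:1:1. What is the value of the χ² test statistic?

The 1:1:1:1 ratio has 4 parts, so with N = 843 the expected counts are:
  black short-haired: 843 × 1/4 = 210.75
  black long-haired: 843 × 1/4 = 210.75
  brown short-haired: 843 × 1/4 = 210.75
  brown long-haired: 843 × 1/4 = 210.75
χ² = Σ (O − E)² / E
  black short-haired: (205 − 210.75)² / 210.75 = 0.1569
  black long-haired: (180 − 210.75)² / 210.75 = 4.4867
  brown short-haired: (191 − 210.75)² / 210.75 = 1.8508
  brown long-haired: (267 − 210.75)² / 210.75 = 15.0133
χ² = 0.1569 + 4.4867 + 1.8508 + 15.0133 = 21.5077 ≈ 21.508

21.508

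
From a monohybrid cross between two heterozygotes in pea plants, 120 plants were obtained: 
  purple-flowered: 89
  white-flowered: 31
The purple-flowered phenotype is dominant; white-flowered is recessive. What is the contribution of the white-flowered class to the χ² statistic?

For a monohybrid cross between heterozygotes with complete dominance, the expected phenotypic ratio is 3:1.
Under the 3:1 hypothesis (Σ ratio = 4, N = 120):
  purple-flowered: 120 × 3/4 = 90
  white-flowered: 120 × 1/4 = 30
Contribution of white-flowered: (31 − 30)² / 30 = 0.0333

0.033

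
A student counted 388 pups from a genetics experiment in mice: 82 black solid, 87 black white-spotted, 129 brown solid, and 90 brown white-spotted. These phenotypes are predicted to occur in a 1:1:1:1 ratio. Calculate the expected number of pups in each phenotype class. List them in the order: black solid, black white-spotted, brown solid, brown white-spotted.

Expected counts for N = 388 under a 1:1:1:1 ratio (total parts = 4):
  black solid: 388 × 1/4 = 97
  black white-spotted: 388 × 1/4 = 97
  brown solid: 388 × 1/4 = 97
  brown white-spotted: 388 × 1/4 = 97

97, 97, 97, 97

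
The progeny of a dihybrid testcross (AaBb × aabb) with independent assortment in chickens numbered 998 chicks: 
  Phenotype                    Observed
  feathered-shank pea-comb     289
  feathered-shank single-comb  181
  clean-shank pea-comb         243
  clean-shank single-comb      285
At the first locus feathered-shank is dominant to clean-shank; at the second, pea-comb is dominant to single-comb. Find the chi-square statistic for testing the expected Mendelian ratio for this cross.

A dihybrid testcross with independent assortment gives a 1:1:1:1 ratio.
The 1:1:1:1 ratio has 4 parts, so with N = 998 the expected counts are:
  feathered-shank pea-comb: 998 × 1/4 = 249.5
  feathered-shank single-comb: 998 × 1/4 = 249.5
  clean-shank pea-comb: 998 × 1/4 = 249.5
  clean-shank single-comb: 998 × 1/4 = 249.5
χ² = Σ (O − E)² / E
  feathered-shank pea-comb: (289 − 249.5)² / 249.5 = 6.2535
  feathered-shank single-comb: (181 − 249.5)² / 249.5 = 18.8066
  clean-shank pea-comb: (243 − 249.5)² / 249.5 = 0.1693
  clean-shank single-comb: (285 − 249.5)² / 249.5 = 5.0511
χ² = 6.2535 + 18.8066 + 0.1693 + 5.0511 = 30.2805 ≈ 30.281

30.281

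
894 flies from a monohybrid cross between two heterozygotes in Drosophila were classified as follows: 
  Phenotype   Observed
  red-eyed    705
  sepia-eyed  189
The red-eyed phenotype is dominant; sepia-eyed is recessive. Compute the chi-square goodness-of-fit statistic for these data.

7.101

For a monohybrid cross between heterozygotes with complete dominance, the expected phenotypic ratio is 3:1.
Under the 3:1 hypothesis (Σ ratio = 4, N = 894):
  red-eyed: 894 × 3/4 = 670.5
  sepia-eyed: 894 × 1/4 = 223.5
χ² = Σ (O − E)² / E
  red-eyed: (705 − 670.5)² / 670.5 = 1.7752
  sepia-eyed: (189 − 223.5)² / 223.5 = 5.3255
χ² = 1.7752 + 5.3255 = 7.1007 ≈ 7.101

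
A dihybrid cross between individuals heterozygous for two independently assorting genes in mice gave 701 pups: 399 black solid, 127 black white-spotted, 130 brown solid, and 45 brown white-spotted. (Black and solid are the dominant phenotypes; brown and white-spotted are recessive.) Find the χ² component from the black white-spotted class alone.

A dihybrid F₂ with independent assortment and complete dominance at both loci gives a 9:3:3:1 phenotypic ratio.
Total ratio parts = 16. Expected numbers out of 701:
  black solid: 701 × 9/16 = 394.3125
  black white-spotted: 701 × 3/16 = 131.4375
  brown solid: 701 × 3/16 = 131.4375
  brown white-spotted: 701 × 1/16 = 43.8125
Contribution of black white-spotted: (127 − 131.4375)² / 131.4375 = 0.1498

0.150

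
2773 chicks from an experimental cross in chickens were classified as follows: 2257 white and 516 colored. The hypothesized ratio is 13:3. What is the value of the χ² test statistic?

0.037

Under the 13:3 hypothesis (Σ ratio = 16, N = 2773):
  white: 2773 × 13/16 = 2253.0625
  colored: 2773 × 3/16 = 519.9375
χ² = Σ (O − E)² / E
  white: (2257 − 2253.0625)² / 2253.0625 = 0.0069
  colored: (516 − 519.9375)² / 519.9375 = 0.0298
χ² = 0.0069 + 0.0298 = 0.0367 ≈ 0.037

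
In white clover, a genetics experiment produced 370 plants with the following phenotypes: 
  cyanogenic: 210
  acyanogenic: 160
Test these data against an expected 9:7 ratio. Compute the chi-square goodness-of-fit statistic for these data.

Under the 9:7 hypothesis (Σ ratio = 16, N = 370):
  cyanogenic: 370 × 9/16 = 208.125
  acyanogenic: 370 × 7/16 = 161.875
χ² = Σ (O − E)² / E
  cyanogenic: (210 − 208.125)² / 208.125 = 0.0169
  acyanogenic: (160 − 161.875)² / 161.875 = 0.0217
χ² = 0.0169 + 0.0217 = 0.0386 ≈ 0.039

0.039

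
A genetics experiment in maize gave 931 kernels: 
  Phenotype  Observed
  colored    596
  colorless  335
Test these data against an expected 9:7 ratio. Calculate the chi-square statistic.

The 9:7 ratio has 16 parts, so with N = 931 the expected counts are:
  colored: 931 × 9/16 = 523.6875
  colorless: 931 × 7/16 = 407.3125
χ² = Σ (O − E)² / E
  colored: (596 − 523.6875)² / 523.6875 = 9.9851
  colorless: (335 − 407.3125)² / 407.3125 = 12.8380
χ² = 9.9851 + 12.8380 = 22.8231 ≈ 22.823

22.823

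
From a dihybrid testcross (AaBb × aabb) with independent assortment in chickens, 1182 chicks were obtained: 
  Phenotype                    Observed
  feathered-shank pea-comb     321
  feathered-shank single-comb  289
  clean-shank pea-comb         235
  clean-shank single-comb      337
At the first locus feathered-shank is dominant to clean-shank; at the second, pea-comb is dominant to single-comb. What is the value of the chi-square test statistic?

20.558

A dihybrid testcross with independent assortment gives a 1:1:1:1 ratio.
Expected counts for N = 1182 under a 1:1:1:1 ratio (total parts = 4):
  feathered-shank pea-comb: 1182 × 1/4 = 295.5
  feathered-shank single-comb: 1182 × 1/4 = 295.5
  clean-shank pea-comb: 1182 × 1/4 = 295.5
  clean-shank single-comb: 1182 × 1/4 = 295.5
χ² = Σ (O − E)² / E
  feathered-shank pea-comb: (321 − 295.5)² / 295.5 = 2.2005
  feathered-shank single-comb: (289 − 295.5)² / 295.5 = 0.1430
  clean-shank pea-comb: (235 − 295.5)² / 295.5 = 12.3866
  clean-shank single-comb: (337 − 295.5)² / 295.5 = 5.8283
χ² = 2.2005 + 0.1430 + 12.3866 + 5.8283 = 20.5584 ≈ 20.558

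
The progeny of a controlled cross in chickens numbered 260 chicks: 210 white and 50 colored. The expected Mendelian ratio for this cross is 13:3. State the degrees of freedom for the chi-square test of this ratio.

1

A goodness-of-fit test with 2 phenotype classes has df = 2 − 1 = 1.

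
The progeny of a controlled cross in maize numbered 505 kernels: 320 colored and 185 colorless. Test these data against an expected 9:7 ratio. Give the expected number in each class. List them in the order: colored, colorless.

284.0625, 220.9375

Total ratio parts = 16. Expected numbers out of 505:
  colored: 505 × 9/16 = 284.0625
  colorless: 505 × 7/16 = 220.9375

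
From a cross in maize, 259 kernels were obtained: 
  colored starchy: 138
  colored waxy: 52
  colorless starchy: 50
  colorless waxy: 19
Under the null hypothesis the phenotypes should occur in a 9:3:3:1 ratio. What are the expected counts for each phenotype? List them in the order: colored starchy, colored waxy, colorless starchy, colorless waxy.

Total ratio parts = 16. Expected numbers out of 259:
  colored starchy: 259 × 9/16 = 145.6875
  colored waxy: 259 × 3/16 = 48.5625
  colorless starchy: 259 × 3/16 = 48.5625
  colorless waxy: 259 × 1/16 = 16.1875

145.6875, 48.5625, 48.5625, 16.1875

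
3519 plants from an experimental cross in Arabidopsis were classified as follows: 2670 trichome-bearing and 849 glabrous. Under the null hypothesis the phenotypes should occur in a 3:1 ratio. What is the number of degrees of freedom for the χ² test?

A goodness-of-fit test with 2 phenotype classes has df = 2 − 1 = 1.

1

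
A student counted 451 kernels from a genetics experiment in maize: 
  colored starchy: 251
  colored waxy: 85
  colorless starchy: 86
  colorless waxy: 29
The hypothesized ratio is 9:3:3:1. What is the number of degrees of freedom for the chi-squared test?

3

A goodness-of-fit test with 4 phenotype classes has df = 4 − 1 = 3.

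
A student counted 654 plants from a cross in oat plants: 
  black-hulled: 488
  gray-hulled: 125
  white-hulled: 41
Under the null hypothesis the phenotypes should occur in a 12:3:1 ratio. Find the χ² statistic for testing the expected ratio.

Total ratio parts = 16. Expected numbers out of 654:
  black-hulled: 654 × 12/16 = 490.5
  gray-hulled: 654 × 3/16 = 122.625
  white-hulled: 654 × 1/16 = 40.875
χ² = Σ (O − E)² / E
  black-hulled: (488 − 490.5)² / 490.5 = 0.0127
  gray-hulled: (125 − 122.625)² / 122.625 = 0.0460
  white-hulled: (41 − 40.875)² / 40.875 = 0.0004
χ² = 0.0127 + 0.0460 + 0.0004 = 0.0591 ≈ 0.059

0.059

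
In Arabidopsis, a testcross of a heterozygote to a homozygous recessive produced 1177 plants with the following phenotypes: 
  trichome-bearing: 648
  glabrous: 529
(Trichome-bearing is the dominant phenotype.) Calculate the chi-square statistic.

12.031

A testcross of a heterozygote (Aa × aa) gives a 1:1 phenotypic ratio.
The 1:1 ratio has 2 parts, so with N = 1177 the expected counts are:
  trichome-bearing: 1177 × 1/2 = 588.5
  glabrous: 1177 × 1/2 = 588.5
χ² = Σ (O − E)² / E
  trichome-bearing: (648 − 588.5)² / 588.5 = 6.0157
  glabrous: (529 − 588.5)² / 588.5 = 6.0157
χ² = 6.0157 + 6.0157 = 12.0314 ≈ 12.031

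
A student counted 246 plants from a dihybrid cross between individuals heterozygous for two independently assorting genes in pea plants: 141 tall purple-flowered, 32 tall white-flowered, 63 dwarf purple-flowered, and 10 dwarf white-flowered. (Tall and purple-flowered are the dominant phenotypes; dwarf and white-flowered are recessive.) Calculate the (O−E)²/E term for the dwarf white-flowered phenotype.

A dihybrid F₂ with independent assortment and complete dominance at both loci gives a 9:3:3:1 phenotypic ratio.
Under the 9:3:3:1 hypothesis (Σ ratio = 16, N = 246):
  tall purple-flowered: 246 × 9/16 = 138.375
  tall white-flowered: 246 × 3/16 = 46.125
  dwarf purple-flowered: 246 × 3/16 = 46.125
  dwarf white-flowered: 246 × 1/16 = 15.375
Contribution of dwarf white-flowered: (10 − 15.375)² / 15.375 = 1.8791

1.879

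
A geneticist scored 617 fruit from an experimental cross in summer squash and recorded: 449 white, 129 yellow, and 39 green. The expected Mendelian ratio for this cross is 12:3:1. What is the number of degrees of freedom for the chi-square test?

A goodness-of-fit test with 3 phenotype classes has df = 3 − 1 = 2.

2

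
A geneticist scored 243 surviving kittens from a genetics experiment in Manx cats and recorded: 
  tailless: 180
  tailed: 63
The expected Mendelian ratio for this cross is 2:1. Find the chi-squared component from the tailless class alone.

2.000

Total ratio parts = 3. Expected numbers out of 243:
  tailless: 243 × 2/3 = 162
  tailed: 243 × 1/3 = 81
Contribution of tailless: (180 − 162)² / 162 = 2.0000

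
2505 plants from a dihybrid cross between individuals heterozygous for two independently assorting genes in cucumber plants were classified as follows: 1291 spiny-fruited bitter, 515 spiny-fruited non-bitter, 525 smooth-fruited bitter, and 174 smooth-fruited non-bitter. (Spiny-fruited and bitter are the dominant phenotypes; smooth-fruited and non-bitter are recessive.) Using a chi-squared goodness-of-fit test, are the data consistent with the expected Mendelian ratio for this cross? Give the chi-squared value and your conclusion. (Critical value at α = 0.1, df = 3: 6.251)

22.720; not consistent

A dihybrid F₂ with independent assortment and complete dominance at both loci gives a 9:3:3:1 phenotypic ratio.
Under the 9:3:3:1 hypothesis (Σ ratio = 16, N = 2505):
  spiny-fruited bitter: 2505 × 9/16 = 1409.0625
  spiny-fruited non-bitter: 2505 × 3/16 = 469.6875
  smooth-fruited bitter: 2505 × 3/16 = 469.6875
  smooth-fruited non-bitter: 2505 × 1/16 = 156.5625
χ² = Σ (O − E)² / E
  spiny-fruited bitter: (1291 − 1409.0625)² / 1409.0625 = 9.8922
  spiny-fruited non-bitter: (515 − 469.6875)² / 469.6875 = 4.3715
  smooth-fruited bitter: (525 − 469.6875)² / 469.6875 = 6.5138
  smooth-fruited non-bitter: (174 − 156.5625)² / 156.5625 = 1.9421
χ² = 9.8922 + 4.3715 + 6.5138 + 1.9421 = 22.7196 ≈ 22.720
Degrees of freedom = 4 − 1 = 3; critical value at α = 0.1 is 6.251.
Since 22.720 > 6.251, we reject the null hypothesis — the data do not fit the 9:3:3:1 ratio.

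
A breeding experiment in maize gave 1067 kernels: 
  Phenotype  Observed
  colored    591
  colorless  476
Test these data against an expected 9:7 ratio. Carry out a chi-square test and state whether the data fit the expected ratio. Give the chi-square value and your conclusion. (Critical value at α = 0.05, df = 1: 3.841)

0.321; consistent

Total ratio parts = 16. Expected numbers out of 1067:
  colored: 1067 × 9/16 = 600.1875
  colorless: 1067 × 7/16 = 466.8125
χ² = Σ (O − E)² / E
  colored: (591 − 600.1875)² / 600.1875 = 0.1406
  colorless: (476 − 466.8125)² / 466.8125 = 0.1808
χ² = 0.1406 + 0.1808 = 0.3214 ≈ 0.321
Degrees of freedom = 2 − 1 = 1; critical value at α = 0.05 is 3.841.
Since 0.321 < 3.841, we fail to reject the null hypothesis — the data are consistent with the 9:7 ratio.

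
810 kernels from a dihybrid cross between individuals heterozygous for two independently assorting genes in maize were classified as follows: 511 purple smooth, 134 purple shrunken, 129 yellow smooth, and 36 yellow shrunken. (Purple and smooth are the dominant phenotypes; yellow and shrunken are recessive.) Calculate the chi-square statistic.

A dihybrid F₂ with independent assortment and complete dominance at both loci gives a 9:3:3:1 phenotypic ratio.
Expected counts for N = 810 under a 9:3:3:1 ratio (total parts = 16):
  purple smooth: 810 × 9/16 = 455.625
  purple shrunken: 810 × 3/16 = 151.875
  yellow smooth: 810 × 3/16 = 151.875
  yellow shrunken: 810 × 1/16 = 50.625
χ² = Σ (O − E)² / E
  purple smooth: (511 − 455.625)² / 455.625 = 6.7301
  purple shrunken: (134 − 151.875)² / 151.875 = 2.1038
  yellow smooth: (129 − 151.875)² / 151.875 = 3.4454
  yellow shrunken: (36 − 50.625)² / 50.625 = 4.2250
χ² = 6.7301 + 2.1038 + 3.4454 + 4.2250 = 16.5043 ≈ 16.504

16.504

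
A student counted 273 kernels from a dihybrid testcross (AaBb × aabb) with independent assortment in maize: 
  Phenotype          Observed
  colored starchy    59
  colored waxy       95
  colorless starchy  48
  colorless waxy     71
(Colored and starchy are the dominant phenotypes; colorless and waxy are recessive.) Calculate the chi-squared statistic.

17.857

A dihybrid testcross with independent assortment gives a 1:1:1:1 ratio.
Under the 1:1:1:1 hypothesis (Σ ratio = 4, N = 273):
  colored starchy: 273 × 1/4 = 68.25
  colored waxy: 273 × 1/4 = 68.25
  colorless starchy: 273 × 1/4 = 68.25
  colorless waxy: 273 × 1/4 = 68.25
χ² = Σ (O − E)² / E
  colored starchy: (59 − 68.25)² / 68.25 = 1.2537
  colored waxy: (95 − 68.25)² / 68.25 = 10.4844
  colorless starchy: (48 − 68.25)² / 68.25 = 6.0082
  colorless waxy: (71 − 68.25)² / 68.25 = 0.1108
χ² = 1.2537 + 10.4844 + 6.0082 + 0.1108 = 17.8571 ≈ 17.857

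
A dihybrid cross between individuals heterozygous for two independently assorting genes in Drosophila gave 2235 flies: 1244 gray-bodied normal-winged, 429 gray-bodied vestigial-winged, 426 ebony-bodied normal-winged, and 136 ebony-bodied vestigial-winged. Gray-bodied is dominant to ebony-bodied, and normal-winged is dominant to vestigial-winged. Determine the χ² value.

A dihybrid F₂ with independent assortment and complete dominance at both loci gives a 9:3:3:1 phenotypic ratio.
The 9:3:3:1 ratio has 16 parts, so with N = 2235 the expected counts are:
  gray-bodied normal-winged: 2235 × 9/16 = 1257.1875
  gray-bodied vestigial-winged: 2235 × 3/16 = 419.0625
  ebony-bodied normal-winged: 2235 × 3/16 = 419.0625
  ebony-bodied vestigial-winged: 2235 × 1/16 = 139.6875
χ² = Σ (O − E)² / E
  gray-bodied normal-winged: (1244 − 1257.1875)² / 1257.1875 = 0.1383
  gray-bodied vestigial-winged: (429 − 419.0625)² / 419.0625 = 0.2357
  ebony-bodied normal-winged: (426 − 419.0625)² / 419.0625 = 0.1148
  ebony-bodied vestigial-winged: (136 − 139.6875)² / 139.6875 = 0.0973
χ² = 0.1383 + 0.2357 + 0.1148 + 0.0973 = 0.5861 ≈ 0.586

0.586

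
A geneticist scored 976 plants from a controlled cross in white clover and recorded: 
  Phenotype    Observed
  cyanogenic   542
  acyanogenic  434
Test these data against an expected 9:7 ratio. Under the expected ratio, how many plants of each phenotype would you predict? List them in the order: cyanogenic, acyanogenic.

549, 427

The 9:7 ratio has 16 parts, so with N = 976 the expected counts are:
  cyanogenic: 976 × 9/16 = 549
  acyanogenic: 976 × 7/16 = 427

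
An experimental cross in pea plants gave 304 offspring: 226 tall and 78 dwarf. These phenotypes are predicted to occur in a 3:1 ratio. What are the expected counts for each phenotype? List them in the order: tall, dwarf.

228, 76

The 3:1 ratio has 4 parts, so with N = 304 the expected counts are:
  tall: 304 × 3/4 = 228
  dwarf: 304 × 1/4 = 76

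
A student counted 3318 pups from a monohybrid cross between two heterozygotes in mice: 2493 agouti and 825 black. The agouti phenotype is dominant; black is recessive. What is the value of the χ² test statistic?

0.033

For a monohybrid cross between heterozygotes with complete dominance, the expected phenotypic ratio is 3:1.
Total ratio parts = 4. Expected numbers out of 3318:
  agouti: 3318 × 3/4 = 2488.5
  black: 3318 × 1/4 = 829.5
χ² = Σ (O − E)² / E
  agouti: (2493 − 2488.5)² / 2488.5 = 0.0081
  black: (825 − 829.5)² / 829.5 = 0.0244
χ² = 0.0081 + 0.0244 = 0.0325 ≈ 0.033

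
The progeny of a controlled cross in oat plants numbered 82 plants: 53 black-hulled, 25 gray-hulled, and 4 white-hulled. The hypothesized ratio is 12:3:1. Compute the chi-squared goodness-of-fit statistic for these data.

Expected counts for N = 82 under a 12:3:1 ratio (total parts = 16):
  black-hulled: 82 × 12/16 = 61.5
  gray-hulled: 82 × 3/16 = 15.375
  white-hulled: 82 × 1/16 = 5.125
χ² = Σ (O − E)² / E
  black-hulled: (53 − 61.5)² / 61.5 = 1.1748
  gray-hulled: (25 − 15.375)² / 15.375 = 6.0254
  white-hulled: (4 − 5.125)² / 5.125 = 0.2470
χ² = 1.1748 + 6.0254 + 0.2470 = 7.4472 ≈ 7.447

7.447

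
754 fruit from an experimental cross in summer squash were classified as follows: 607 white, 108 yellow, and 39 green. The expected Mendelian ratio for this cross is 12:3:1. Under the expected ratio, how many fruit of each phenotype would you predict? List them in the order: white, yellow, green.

The 12:3:1 ratio has 16 parts, so with N = 754 the expected counts are:
  white: 754 × 12/16 = 565.5
  yellow: 754 × 3/16 = 141.375
  green: 754 × 1/16 = 47.125

565.5, 141.375, 47.125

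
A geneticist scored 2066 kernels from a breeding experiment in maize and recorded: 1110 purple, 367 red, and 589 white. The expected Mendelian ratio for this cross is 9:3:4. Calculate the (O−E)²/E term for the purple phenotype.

2.338

Total ratio parts = 16. Expected numbers out of 2066:
  purple: 2066 × 9/16 = 1162.125
  red: 2066 × 3/16 = 387.375
  white: 2066 × 4/16 = 516.5
Contribution of purple: (1110 − 1162.125)² / 1162.125 = 2.3380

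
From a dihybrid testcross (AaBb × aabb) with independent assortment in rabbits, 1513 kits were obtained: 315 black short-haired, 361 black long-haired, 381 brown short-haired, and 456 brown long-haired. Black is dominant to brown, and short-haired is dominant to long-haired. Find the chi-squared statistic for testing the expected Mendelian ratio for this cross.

A dihybrid testcross with independent assortment gives a 1:1:1:1 ratio.
The 1:1:1:1 ratio has 4 parts, so with N = 1513 the expected counts are:
  black short-haired: 1513 × 1/4 = 378.25
  black long-haired: 1513 × 1/4 = 378.25
  brown short-haired: 1513 × 1/4 = 378.25
  brown long-haired: 1513 × 1/4 = 378.25
χ² = Σ (O − E)² / E
  black short-haired: (315 − 378.25)² / 378.25 = 10.5765
  black long-haired: (361 − 378.25)² / 378.25 = 0.7867
  brown short-haired: (381 − 378.25)² / 378.25 = 0.0200
  brown long-haired: (456 − 378.25)² / 378.25 = 15.9817
χ² = 10.5765 + 0.7867 + 0.0200 + 15.9817 = 27.3649 ≈ 27.365

27.365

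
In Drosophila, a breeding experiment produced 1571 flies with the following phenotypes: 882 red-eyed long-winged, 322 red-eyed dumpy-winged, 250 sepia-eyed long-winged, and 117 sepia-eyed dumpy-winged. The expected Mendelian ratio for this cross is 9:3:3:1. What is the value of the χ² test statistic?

The 9:3:3:1 ratio has 16 parts, so with N = 1571 the expected counts are:
  red-eyed long-winged: 1571 × 9/16 = 883.6875
  red-eyed dumpy-winged: 1571 × 3/16 = 294.5625
  sepia-eyed long-winged: 1571 × 3/16 = 294.5625
  sepia-eyed dumpy-winged: 1571 × 1/16 = 98.1875
χ² = Σ (O − E)² / E
  red-eyed long-winged: (882 − 883.6875)² / 883.6875 = 0.0032
  red-eyed dumpy-winged: (322 − 294.5625)² / 294.5625 = 2.5557
  sepia-eyed long-winged: (250 − 294.5625)² / 294.5625 = 6.7416
  sepia-eyed dumpy-winged: (117 − 98.1875)² / 98.1875 = 3.6044
χ² = 0.0032 + 2.5557 + 6.7416 + 3.6044 = 12.9049 ≈ 12.905

12.905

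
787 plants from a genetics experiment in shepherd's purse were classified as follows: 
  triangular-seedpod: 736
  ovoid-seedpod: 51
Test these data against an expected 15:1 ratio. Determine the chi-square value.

Total ratio parts = 16. Expected numbers out of 787:
  triangular-seedpod: 787 × 15/16 = 737.8125
  ovoid-seedpod: 787 × 1/16 = 49.1875
χ² = Σ (O − E)² / E
  triangular-seedpod: (736 − 737.8125)² / 737.8125 = 0.0045
  ovoid-seedpod: (51 − 49.1875)² / 49.1875 = 0.0668
χ² = 0.0045 + 0.0668 = 0.0713 ≈ 0.071

0.071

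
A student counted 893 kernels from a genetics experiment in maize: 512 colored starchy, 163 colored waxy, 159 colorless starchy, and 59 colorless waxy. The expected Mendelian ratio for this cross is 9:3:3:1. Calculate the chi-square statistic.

Under the 9:3:3:1 hypothesis (Σ ratio = 16, N = 893):
  colored starchy: 893 × 9/16 = 502.3125
  colored waxy: 893 × 3/16 = 167.4375
  colorless starchy: 893 × 3/16 = 167.4375
  colorless waxy: 893 × 1/16 = 55.8125
χ² = Σ (O − E)² / E
  colored starchy: (512 − 502.3125)² / 502.3125 = 0.1868
  colored waxy: (163 − 167.4375)² / 167.4375 = 0.1176
  colorless starchy: (159 − 167.4375)² / 167.4375 = 0.4252
  colorless waxy: (59 − 55.8125)² / 55.8125 = 0.1820
χ² = 0.1868 + 0.1176 + 0.4252 + 0.1820 = 0.9116 ≈ 0.912

0.912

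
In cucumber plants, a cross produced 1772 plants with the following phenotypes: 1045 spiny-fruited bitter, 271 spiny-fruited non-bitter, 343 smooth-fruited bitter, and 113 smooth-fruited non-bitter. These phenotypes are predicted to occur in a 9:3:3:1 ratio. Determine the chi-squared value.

Under the 9:3:3:1 hypothesis (Σ ratio = 16, N = 1772):
  spiny-fruited bitter: 1772 × 9/16 = 996.75
  spiny-fruited non-bitter: 1772 × 3/16 = 332.25
  smooth-fruited bitter: 1772 × 3/16 = 332.25
  smooth-fruited non-bitter: 1772 × 1/16 = 110.75
χ² = Σ (O − E)² / E
  spiny-fruited bitter: (1045 − 996.75)² / 996.75 = 2.3357
  spiny-fruited non-bitter: (271 − 332.25)² / 332.25 = 11.2914
  smooth-fruited bitter: (343 − 332.25)² / 332.25 = 0.3478
  smooth-fruited non-bitter: (113 − 110.75)² / 110.75 = 0.0457
χ² = 2.3357 + 11.2914 + 0.3478 + 0.0457 = 14.0206 ≈ 14.021

14.021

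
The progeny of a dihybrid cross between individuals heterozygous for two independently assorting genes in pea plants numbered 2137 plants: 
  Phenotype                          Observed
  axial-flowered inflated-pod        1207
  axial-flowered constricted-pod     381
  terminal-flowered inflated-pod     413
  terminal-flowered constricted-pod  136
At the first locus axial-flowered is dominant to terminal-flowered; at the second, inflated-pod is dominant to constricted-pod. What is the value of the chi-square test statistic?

1.410

A dihybrid F₂ with independent assortment and complete dominance at both loci gives a 9:3:3:1 phenotypic ratio.
The 9:3:3:1 ratio has 16 parts, so with N = 2137 the expected counts are:
  axial-flowered inflated-pod: 2137 × 9/16 = 1202.0625
  axial-flowered constricted-pod: 2137 × 3/16 = 400.6875
  terminal-flowered inflated-pod: 2137 × 3/16 = 400.6875
  terminal-flowered constricted-pod: 2137 × 1/16 = 133.5625
χ² = Σ (O − E)² / E
  axial-flowered inflated-pod: (1207 − 1202.0625)² / 1202.0625 = 0.0203
  axial-flowered constricted-pod: (381 − 400.6875)² / 400.6875 = 0.9673
  terminal-flowered inflated-pod: (413 − 400.6875)² / 400.6875 = 0.3783
  terminal-flowered constricted-pod: (136 − 133.5625)² / 133.5625 = 0.0445
χ² = 0.0203 + 0.9673 + 0.3783 + 0.0445 = 1.4104 ≈ 1.410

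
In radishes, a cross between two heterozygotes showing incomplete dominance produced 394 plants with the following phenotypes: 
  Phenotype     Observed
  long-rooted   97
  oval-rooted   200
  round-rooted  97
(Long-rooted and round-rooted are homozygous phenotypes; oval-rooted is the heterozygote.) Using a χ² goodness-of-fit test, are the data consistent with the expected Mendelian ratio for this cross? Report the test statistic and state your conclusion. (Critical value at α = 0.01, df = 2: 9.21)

With incomplete dominance, a heterozygote × heterozygote cross gives a 1:2:1 phenotypic ratio.
Under the 1:2:1 hypothesis (Σ ratio = 4, N = 394):
  long-rooted: 394 × 1/4 = 98.5
  oval-rooted: 394 × 2/4 = 197
  round-rooted: 394 × 1/4 = 98.5
χ² = Σ (O − E)² / E
  long-rooted: (97 − 98.5)² / 98.5 = 0.0228
  oval-rooted: (200 − 197)² / 197 = 0.0457
  round-rooted: (97 − 98.5)² / 98.5 = 0.0228
χ² = 0.0228 + 0.0457 + 0.0228 = 0.0913 ≈ 0.091
Degrees of freedom = 3 − 1 = 2; critical value at α = 0.01 is 9.21.
Since 0.091 < 9.21, we fail to reject the null hypothesis — the data are consistent with the 1:2:1 ratio.

0.091; consistent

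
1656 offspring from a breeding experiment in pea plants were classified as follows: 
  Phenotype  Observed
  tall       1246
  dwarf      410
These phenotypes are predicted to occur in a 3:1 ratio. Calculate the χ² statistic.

Expected counts for N = 1656 under a 3:1 ratio (total parts = 4):
  tall: 1656 × 3/4 = 1242
  dwarf: 1656 × 1/4 = 414
χ² = Σ (O − E)² / E
  tall: (1246 − 1242)² / 1242 = 0.0129
  dwarf: (410 − 414)² / 414 = 0.0386
χ² = 0.0129 + 0.0386 = 0.0515 ≈ 0.052

0.052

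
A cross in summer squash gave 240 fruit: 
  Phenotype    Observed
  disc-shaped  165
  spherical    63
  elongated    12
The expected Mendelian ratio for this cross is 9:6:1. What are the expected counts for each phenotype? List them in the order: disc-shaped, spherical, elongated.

135, 90, 15

Expected counts for N = 240 under a 9:6:1 ratio (total parts = 16):
  disc-shaped: 240 × 9/16 = 135
  spherical: 240 × 6/16 = 90
  elongated: 240 × 1/16 = 15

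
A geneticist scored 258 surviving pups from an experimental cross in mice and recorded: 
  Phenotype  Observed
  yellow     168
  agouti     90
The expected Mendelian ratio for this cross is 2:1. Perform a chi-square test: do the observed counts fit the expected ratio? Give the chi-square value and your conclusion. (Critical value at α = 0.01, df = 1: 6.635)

Expected counts for N = 258 under a 2:1 ratio (total parts = 3):
  yellow: 258 × 2/3 = 172
  agouti: 258 × 1/3 = 86
χ² = Σ (O − E)² / E
  yellow: (168 − 172)² / 172 = 0.0930
  agouti: (90 − 86)² / 86 = 0.1860
χ² = 0.0930 + 0.1860 = 0.279
Degrees of freedom = 2 − 1 = 1; critical value at α = 0.01 is 6.635.
Since 0.279 < 6.635, we fail to reject the null hypothesis — the data are consistent with the 2:1 ratio.

0.279; consistent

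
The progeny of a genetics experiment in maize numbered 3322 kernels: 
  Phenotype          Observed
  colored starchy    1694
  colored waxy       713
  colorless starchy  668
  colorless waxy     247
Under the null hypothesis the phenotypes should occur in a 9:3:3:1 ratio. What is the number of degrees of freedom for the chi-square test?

3

A goodness-of-fit test with 4 phenotype classes has df = 4 − 1 = 3.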